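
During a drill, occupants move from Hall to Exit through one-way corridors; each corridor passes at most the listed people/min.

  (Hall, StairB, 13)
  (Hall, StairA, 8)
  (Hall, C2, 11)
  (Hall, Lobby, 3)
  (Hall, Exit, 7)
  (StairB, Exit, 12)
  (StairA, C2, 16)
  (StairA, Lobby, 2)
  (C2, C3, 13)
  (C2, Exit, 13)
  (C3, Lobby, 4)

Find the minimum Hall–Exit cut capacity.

32

Augment Hall→Exit: bottleneck 7, flow now 7.
Augment Hall→StairB→Exit: bottleneck 12, flow now 19.
Augment Hall→C2→Exit: bottleneck 11, flow now 30.
Augment Hall→StairA→C2→Exit: bottleneck 2, flow now 32.
No augmenting path remains; maximum flow = 32.
By max-flow min-cut, the minimum cut capacity equals the max flow.
In the residual graph, reachable from Hall: {Hall, StairB, StairA, C2, C3, Lobby}.
Min-cut edges: Hall→Exit (7), StairB→Exit (12), C2→Exit (13); capacity 7 + 12 + 13 = 32.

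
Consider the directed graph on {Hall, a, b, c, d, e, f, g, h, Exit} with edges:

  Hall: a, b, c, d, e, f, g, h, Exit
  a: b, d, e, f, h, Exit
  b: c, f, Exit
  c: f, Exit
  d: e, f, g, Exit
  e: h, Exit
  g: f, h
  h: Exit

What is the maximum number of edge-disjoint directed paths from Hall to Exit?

7

Assign every edge capacity 1; by Menger, the answer equals the max flow.
Path Hall→Exit (+1); total 1.
Path Hall→a→Exit (+1); total 2.
Path Hall→b→Exit (+1); total 3.
Path Hall→c→Exit (+1); total 4.
Path Hall→d→Exit (+1); total 5.
Path Hall→e→Exit (+1); total 6.
Path Hall→h→Exit (+1); total 7.
No residual Hall→Exit path; max flow = 7.
Certifying cut of size 7: {Hall→Exit, Hall→a, Hall→b, Hall→c, Hall→d, Hall→e, h→Exit}.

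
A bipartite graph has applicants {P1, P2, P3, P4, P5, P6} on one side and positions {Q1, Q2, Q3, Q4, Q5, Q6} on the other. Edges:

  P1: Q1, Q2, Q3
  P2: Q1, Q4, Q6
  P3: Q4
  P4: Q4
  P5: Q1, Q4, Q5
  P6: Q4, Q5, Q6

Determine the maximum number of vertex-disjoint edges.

Unit-capacity flow: source→left, listed edges, right→sink; max matching = max flow.
Augmenting path P1→Q1 (+1); matched 1.
Augmenting path P2→Q4 (+1); matched 2.
Augmenting path P5→Q5 (+1); matched 3.
Augmenting path P6→Q6 (+1); matched 4.
Augmenting path P3→Q4→P2→Q1→P1→Q2 (+1); matched 5.
No augmenting path remains; maximum matching = 5.
König certificate: {P1, P2, P5, P6, Q4} is a vertex cover of size 5 (every listed pair touches it), so no matching can be larger.

5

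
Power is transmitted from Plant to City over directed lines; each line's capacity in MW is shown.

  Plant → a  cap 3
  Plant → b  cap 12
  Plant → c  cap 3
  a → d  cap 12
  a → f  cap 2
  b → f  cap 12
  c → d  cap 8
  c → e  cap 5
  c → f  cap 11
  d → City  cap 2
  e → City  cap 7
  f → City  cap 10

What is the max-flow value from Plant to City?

15

Augment Plant→a→d→City: bottleneck 2, flow now 2.
Augment Plant→a→f→City: bottleneck 1, flow now 3.
Augment Plant→b→f→City: bottleneck 9, flow now 12.
Augment Plant→c→e→City: bottleneck 3, flow now 15.
No augmenting path remains; maximum flow = 15.
In the residual graph, reachable from Plant: {Plant, a, b, d, f}.
Min-cut edges: Plant→c (3), d→City (2), f→City (10); capacity 3 + 2 + 10 = 15.
This cut is saturated, so no flow can exceed 15.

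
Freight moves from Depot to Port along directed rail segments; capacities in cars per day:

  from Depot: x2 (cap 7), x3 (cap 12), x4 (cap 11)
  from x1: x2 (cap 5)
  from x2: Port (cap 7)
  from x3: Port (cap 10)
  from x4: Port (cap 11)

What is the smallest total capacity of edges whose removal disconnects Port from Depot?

28

Augment Depot→x2→Port: bottleneck 7, flow now 7.
Augment Depot→x3→Port: bottleneck 10, flow now 17.
Augment Depot→x4→Port: bottleneck 11, flow now 28.
No augmenting path remains; maximum flow = 28.
By max-flow min-cut, the minimum cut capacity equals the max flow.
In the residual graph, reachable from Depot: {Depot, x3}.
Min-cut edges: Depot→x2 (7), Depot→x4 (11), x3→Port (10); capacity 7 + 11 + 10 = 28.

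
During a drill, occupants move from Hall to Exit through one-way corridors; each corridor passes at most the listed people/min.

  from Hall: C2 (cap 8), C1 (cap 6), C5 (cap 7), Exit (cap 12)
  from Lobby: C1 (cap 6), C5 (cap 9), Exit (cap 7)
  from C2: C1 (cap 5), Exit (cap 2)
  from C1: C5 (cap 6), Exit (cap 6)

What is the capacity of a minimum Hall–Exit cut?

20

Augment Hall→Exit: bottleneck 12, flow now 12.
Augment Hall→C2→Exit: bottleneck 2, flow now 14.
Augment Hall→C1→Exit: bottleneck 6, flow now 20.
No augmenting path remains; maximum flow = 20.
By max-flow min-cut, the minimum cut capacity equals the max flow.
In the residual graph, reachable from Hall: {Hall, C2, C1, C5}.
Min-cut edges: Hall→Exit (12), C2→Exit (2), C1→Exit (6); capacity 12 + 2 + 6 = 20.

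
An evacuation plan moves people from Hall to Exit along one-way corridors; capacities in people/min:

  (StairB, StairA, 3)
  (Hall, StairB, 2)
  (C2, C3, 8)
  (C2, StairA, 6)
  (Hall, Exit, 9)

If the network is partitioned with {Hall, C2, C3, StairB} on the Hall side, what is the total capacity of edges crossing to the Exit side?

18

Edges leaving {Hall, C2, C3, StairB}: Hall→Exit (9), C2→StairA (6), StairB→StairA (3).
Cut capacity = 9 + 6 + 3 = 18.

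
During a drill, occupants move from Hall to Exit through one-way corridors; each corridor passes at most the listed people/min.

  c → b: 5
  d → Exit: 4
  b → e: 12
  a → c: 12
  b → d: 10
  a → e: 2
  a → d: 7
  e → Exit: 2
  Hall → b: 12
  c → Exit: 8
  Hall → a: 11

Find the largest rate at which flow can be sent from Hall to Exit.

Augment Hall→a→c→Exit: bottleneck 8, flow now 8.
Augment Hall→a→d→Exit: bottleneck 3, flow now 11.
Augment Hall→b→d→Exit: bottleneck 1, flow now 12.
Augment Hall→b→e→Exit: bottleneck 2, flow now 14.
No augmenting path remains; maximum flow = 14.
In the residual graph, reachable from Hall: {Hall, a, b, c, d, e}.
Min-cut edges: c→Exit (8), d→Exit (4), e→Exit (2); capacity 8 + 4 + 2 = 14.
This cut is saturated, so no flow can exceed 14.

14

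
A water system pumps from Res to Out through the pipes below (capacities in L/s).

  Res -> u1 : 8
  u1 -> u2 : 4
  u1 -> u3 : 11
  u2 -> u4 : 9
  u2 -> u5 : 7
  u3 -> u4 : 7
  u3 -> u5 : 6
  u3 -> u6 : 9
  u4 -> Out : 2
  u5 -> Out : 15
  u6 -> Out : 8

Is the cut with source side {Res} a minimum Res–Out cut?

Yes — it is a minimum cut (capacity 8).

Given cut capacity: 8 = 8.
Augment Res→u1→u2→u4→Out: bottleneck 2, flow now 2.
Augment Res→u1→u2→u5→Out: bottleneck 2, flow now 4.
Augment Res→u1→u3→u5→Out: bottleneck 4, flow now 8.
No augmenting path remains; maximum flow = 8.
Cut capacity 8 equals the max flow, so it is a minimum cut.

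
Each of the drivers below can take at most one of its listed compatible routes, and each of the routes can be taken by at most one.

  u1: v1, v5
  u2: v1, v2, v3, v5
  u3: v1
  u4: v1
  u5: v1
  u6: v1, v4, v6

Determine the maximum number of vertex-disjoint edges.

4

Unit-capacity flow: source→left, listed edges, right→sink; max matching = max flow.
Augmenting path u1→v1 (+1); matched 1.
Augmenting path u2→v2 (+1); matched 2.
Augmenting path u6→v4 (+1); matched 3.
Augmenting path u3→v1→u1→v5 (+1); matched 4.
No augmenting path remains; maximum matching = 4.
König certificate: {u1, u2, u6, v1} is a vertex cover of size 4 (every listed pair touches it), so no matching can be larger.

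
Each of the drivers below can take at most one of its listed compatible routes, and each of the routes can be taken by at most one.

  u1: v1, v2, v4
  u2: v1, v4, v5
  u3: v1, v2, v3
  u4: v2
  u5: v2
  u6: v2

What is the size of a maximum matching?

Unit-capacity flow: source→left, listed edges, right→sink; max matching = max flow.
Augmenting path u1→v1 (+1); matched 1.
Augmenting path u2→v4 (+1); matched 2.
Augmenting path u3→v2 (+1); matched 3.
Augmenting path u4→v2→u3→v3 (+1); matched 4.
No augmenting path remains; maximum matching = 4.
König certificate: {u1, u2, u3, v2} is a vertex cover of size 4 (every listed pair touches it), so no matching can be larger.

4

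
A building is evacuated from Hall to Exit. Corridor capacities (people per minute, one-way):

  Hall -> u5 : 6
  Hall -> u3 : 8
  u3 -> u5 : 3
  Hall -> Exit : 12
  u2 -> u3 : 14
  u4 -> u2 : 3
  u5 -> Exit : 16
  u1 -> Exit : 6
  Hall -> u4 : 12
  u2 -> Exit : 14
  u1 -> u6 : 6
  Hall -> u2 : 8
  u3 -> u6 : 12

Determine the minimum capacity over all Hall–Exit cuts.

32

Augment Hall→Exit: bottleneck 12, flow now 12.
Augment Hall→u2→Exit: bottleneck 8, flow now 20.
Augment Hall→u5→Exit: bottleneck 6, flow now 26.
Augment Hall→u3→u5→Exit: bottleneck 3, flow now 29.
Augment Hall→u4→u2→Exit: bottleneck 3, flow now 32.
No augmenting path remains; maximum flow = 32.
By max-flow min-cut, the minimum cut capacity equals the max flow.
In the residual graph, reachable from Hall: {Hall, u3, u4, u6}.
Min-cut edges: Hall→u2 (8), Hall→u5 (6), Hall→Exit (12), u3→u5 (3), u4→u2 (3); capacity 8 + 6 + 12 + 3 + 3 = 32.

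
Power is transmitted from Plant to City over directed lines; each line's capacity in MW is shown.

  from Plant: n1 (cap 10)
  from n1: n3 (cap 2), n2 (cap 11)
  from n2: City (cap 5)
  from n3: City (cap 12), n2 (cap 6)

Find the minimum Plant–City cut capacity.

7

Augment Plant→n1→n2→City: bottleneck 5, flow now 5.
Augment Plant→n1→n3→City: bottleneck 2, flow now 7.
No augmenting path remains; maximum flow = 7.
By max-flow min-cut, the minimum cut capacity equals the max flow.
In the residual graph, reachable from Plant: {Plant, n1, n2}.
Min-cut edges: n1→n3 (2), n2→City (5); capacity 2 + 5 = 7.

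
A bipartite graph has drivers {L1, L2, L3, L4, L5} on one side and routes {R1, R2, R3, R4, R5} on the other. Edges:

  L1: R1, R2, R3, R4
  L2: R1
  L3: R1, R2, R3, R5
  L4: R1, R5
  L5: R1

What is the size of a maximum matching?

Unit-capacity flow: source→left, listed edges, right→sink; max matching = max flow.
Augmenting path L1→R1 (+1); matched 1.
Augmenting path L3→R2 (+1); matched 2.
Augmenting path L4→R5 (+1); matched 3.
Augmenting path L2→R1→L1→R3 (+1); matched 4.
No augmenting path remains; maximum matching = 4.
König certificate: {L1, L3, L4, R1} is a vertex cover of size 4 (every listed pair touches it), so no matching can be larger.

4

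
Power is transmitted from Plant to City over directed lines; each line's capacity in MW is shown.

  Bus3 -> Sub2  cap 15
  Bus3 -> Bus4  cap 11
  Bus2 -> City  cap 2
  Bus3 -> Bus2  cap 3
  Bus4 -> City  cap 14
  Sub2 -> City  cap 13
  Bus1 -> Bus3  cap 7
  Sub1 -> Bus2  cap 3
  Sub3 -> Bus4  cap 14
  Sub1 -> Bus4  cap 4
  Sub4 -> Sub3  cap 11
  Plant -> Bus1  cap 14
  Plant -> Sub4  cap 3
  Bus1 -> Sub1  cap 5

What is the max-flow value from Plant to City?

15

Augment Plant→Sub4→Sub3→Bus4→City: bottleneck 3, flow now 3.
Augment Plant→Bus1→Sub1→Bus4→City: bottleneck 4, flow now 7.
Augment Plant→Bus1→Sub1→Bus2→City: bottleneck 1, flow now 8.
Augment Plant→Bus1→Bus3→Sub2→City: bottleneck 7, flow now 15.
No augmenting path remains; maximum flow = 15.
In the residual graph, reachable from Plant: {Plant, Bus1}.
Min-cut edges: Plant→Sub4 (3), Bus1→Sub1 (5), Bus1→Bus3 (7); capacity 3 + 5 + 7 = 15.
This cut is saturated, so no flow can exceed 15.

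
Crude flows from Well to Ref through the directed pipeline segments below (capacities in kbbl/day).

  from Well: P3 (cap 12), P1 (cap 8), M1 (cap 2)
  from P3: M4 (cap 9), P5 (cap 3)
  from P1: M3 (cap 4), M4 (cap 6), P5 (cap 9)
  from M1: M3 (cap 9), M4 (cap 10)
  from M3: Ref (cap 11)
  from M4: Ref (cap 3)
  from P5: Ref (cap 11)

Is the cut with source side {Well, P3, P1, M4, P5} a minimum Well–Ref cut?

Given cut capacity: 2 + 4 + 3 + 11 = 20.
Augment Well→P3→M4→Ref: bottleneck 3, flow now 3.
Augment Well→P3→P5→Ref: bottleneck 3, flow now 6.
Augment Well→P1→M3→Ref: bottleneck 4, flow now 10.
Augment Well→P1→P5→Ref: bottleneck 4, flow now 14.
Augment Well→M1→M3→Ref: bottleneck 2, flow now 16.
No augmenting path remains; maximum flow = 16.
In the residual graph, reachable from Well: {Well, P3, M4}.
Min-cut edges: Well→P1 (8), Well→M1 (2), P3→P5 (3), M4→Ref (3); capacity 8 + 2 + 3 + 3 = 16.
Cut capacity 20 exceeds the max flow 16, so it is not minimum.

No — its capacity is 20, but the minimum cut has capacity 16.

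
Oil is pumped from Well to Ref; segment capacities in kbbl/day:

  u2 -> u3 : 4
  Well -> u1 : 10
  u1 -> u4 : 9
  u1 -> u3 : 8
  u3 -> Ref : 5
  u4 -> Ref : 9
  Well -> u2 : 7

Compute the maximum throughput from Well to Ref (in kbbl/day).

14

Augment Well→u1→u3→Ref: bottleneck 5, flow now 5.
Augment Well→u1→u4→Ref: bottleneck 5, flow now 10.
Augment Well→u2→u3→u1→u4→Ref: bottleneck 4, flow now 14. (uses reverse residual edge)
No augmenting path remains; maximum flow = 14.
In the residual graph, reachable from Well: {Well, u2}.
Min-cut edges: Well→u1 (10), u2→u3 (4); capacity 10 + 4 = 14.
This cut is saturated, so no flow can exceed 14.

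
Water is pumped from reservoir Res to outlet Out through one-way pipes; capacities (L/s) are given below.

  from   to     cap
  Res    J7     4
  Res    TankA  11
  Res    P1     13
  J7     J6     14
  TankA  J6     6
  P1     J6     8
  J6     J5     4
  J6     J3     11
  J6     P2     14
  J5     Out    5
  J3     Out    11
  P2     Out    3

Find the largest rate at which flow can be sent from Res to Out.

Augment Res→J7→J6→J5→Out: bottleneck 4, flow now 4.
Augment Res→TankA→J6→J3→Out: bottleneck 6, flow now 10.
Augment Res→P1→J6→J3→Out: bottleneck 5, flow now 15.
Augment Res→P1→J6→P2→Out: bottleneck 3, flow now 18.
No augmenting path remains; maximum flow = 18.
In the residual graph, reachable from Res: {Res, TankA, P1}.
Min-cut edges: Res→J7 (4), TankA→J6 (6), P1→J6 (8); capacity 4 + 6 + 8 = 18.
This cut is saturated, so no flow can exceed 18.

18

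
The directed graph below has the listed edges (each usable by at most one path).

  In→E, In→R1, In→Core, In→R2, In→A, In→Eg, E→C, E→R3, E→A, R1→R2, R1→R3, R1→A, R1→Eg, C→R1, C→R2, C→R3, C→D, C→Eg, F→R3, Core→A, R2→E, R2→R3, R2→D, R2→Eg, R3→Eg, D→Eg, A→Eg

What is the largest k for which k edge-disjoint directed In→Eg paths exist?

Assign every edge capacity 1; by Menger, the answer equals the max flow.
Path In→Eg (+1); total 1.
Path In→R1→Eg (+1); total 2.
Path In→R2→Eg (+1); total 3.
Path In→A→Eg (+1); total 4.
Path In→E→C→Eg (+1); total 5.
No residual In→Eg path; max flow = 5.
Certifying cut of size 5: {A→Eg, In→E, In→Eg, In→R1, In→R2}.

5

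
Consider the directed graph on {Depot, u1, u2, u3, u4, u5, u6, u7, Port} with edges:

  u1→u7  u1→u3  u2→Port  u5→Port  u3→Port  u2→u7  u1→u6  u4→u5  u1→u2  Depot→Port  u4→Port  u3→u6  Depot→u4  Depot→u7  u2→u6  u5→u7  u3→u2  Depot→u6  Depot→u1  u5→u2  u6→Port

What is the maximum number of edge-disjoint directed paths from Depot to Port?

Assign every edge capacity 1; by Menger, the answer equals the max flow.
Path Depot→Port (+1); total 1.
Path Depot→u4→Port (+1); total 2.
Path Depot→u6→Port (+1); total 3.
Path Depot→u1→u2→Port (+1); total 4.
No residual Depot→Port path; max flow = 4.
Certifying cut of size 4: {Depot→Port, Depot→u1, Depot→u4, Depot→u6}.

4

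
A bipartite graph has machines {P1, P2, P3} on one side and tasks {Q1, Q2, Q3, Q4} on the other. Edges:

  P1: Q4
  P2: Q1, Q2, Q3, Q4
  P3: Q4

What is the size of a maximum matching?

2

Unit-capacity flow: source→left, listed edges, right→sink; max matching = max flow.
Augmenting path P1→Q4 (+1); matched 1.
Augmenting path P2→Q1 (+1); matched 2.
No augmenting path remains; maximum matching = 2.
König certificate: {P2, Q4} is a vertex cover of size 2 (every listed pair touches it), so no matching can be larger.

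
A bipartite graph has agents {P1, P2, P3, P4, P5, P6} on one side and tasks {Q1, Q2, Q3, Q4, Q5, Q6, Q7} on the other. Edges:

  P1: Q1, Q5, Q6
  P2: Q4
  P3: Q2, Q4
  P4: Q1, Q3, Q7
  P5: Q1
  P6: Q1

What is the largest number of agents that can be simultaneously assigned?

Unit-capacity flow: source→left, listed edges, right→sink; max matching = max flow.
Augmenting path P1→Q1 (+1); matched 1.
Augmenting path P2→Q4 (+1); matched 2.
Augmenting path P3→Q2 (+1); matched 3.
Augmenting path P4→Q3 (+1); matched 4.
Augmenting path P5→Q1→P1→Q5 (+1); matched 5.
No augmenting path remains; maximum matching = 5.
König certificate: {P1, P2, P3, P4, Q1} is a vertex cover of size 5 (every listed pair touches it), so no matching can be larger.

5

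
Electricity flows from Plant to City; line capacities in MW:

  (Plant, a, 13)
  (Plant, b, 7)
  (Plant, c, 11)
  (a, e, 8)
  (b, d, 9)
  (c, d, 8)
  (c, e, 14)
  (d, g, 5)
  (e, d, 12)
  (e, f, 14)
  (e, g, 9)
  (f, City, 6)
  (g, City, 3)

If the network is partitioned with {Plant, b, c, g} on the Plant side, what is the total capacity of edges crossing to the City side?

Edges leaving {Plant, b, c, g}: Plant→a (13), b→d (9), c→d (8), c→e (14), g→City (3).
Cut capacity = 13 + 9 + 8 + 14 + 3 = 47.

47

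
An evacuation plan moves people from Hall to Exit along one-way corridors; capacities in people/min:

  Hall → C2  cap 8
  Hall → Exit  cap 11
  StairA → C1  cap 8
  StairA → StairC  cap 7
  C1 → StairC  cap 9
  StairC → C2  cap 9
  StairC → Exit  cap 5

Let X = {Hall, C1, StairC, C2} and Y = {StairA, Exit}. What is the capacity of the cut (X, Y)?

Edges leaving {Hall, C1, StairC, C2}: Hall→Exit (11), StairC→Exit (5).
Cut capacity = 11 + 5 = 16.

16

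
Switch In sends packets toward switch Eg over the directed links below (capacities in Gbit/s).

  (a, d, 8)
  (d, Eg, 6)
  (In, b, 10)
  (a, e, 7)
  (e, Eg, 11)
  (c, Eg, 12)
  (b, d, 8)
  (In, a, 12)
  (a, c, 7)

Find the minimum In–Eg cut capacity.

Augment In→a→c→Eg: bottleneck 7, flow now 7.
Augment In→a→d→Eg: bottleneck 5, flow now 12.
Augment In→b→d→Eg: bottleneck 1, flow now 13.
Augment In→b→d→a→e→Eg: bottleneck 5, flow now 18. (uses reverse residual edge)
No augmenting path remains; maximum flow = 18.
By max-flow min-cut, the minimum cut capacity equals the max flow.
In the residual graph, reachable from In: {In, b, d}.
Min-cut edges: In→a (12), d→Eg (6); capacity 12 + 6 = 18.

18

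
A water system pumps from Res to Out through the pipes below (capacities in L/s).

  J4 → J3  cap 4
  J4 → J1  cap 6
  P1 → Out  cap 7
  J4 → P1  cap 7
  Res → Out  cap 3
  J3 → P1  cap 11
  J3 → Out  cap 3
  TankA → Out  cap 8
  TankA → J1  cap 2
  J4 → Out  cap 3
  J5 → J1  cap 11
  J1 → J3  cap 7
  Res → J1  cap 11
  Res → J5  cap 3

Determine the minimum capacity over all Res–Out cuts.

Augment Res→Out: bottleneck 3, flow now 3.
Augment Res→J1→J3→Out: bottleneck 3, flow now 6.
Augment Res→J1→J3→P1→Out: bottleneck 4, flow now 10.
No augmenting path remains; maximum flow = 10.
By max-flow min-cut, the minimum cut capacity equals the max flow.
In the residual graph, reachable from Res: {Res, J5, J1}.
Min-cut edges: Res→Out (3), J1→J3 (7); capacity 3 + 7 = 10.

10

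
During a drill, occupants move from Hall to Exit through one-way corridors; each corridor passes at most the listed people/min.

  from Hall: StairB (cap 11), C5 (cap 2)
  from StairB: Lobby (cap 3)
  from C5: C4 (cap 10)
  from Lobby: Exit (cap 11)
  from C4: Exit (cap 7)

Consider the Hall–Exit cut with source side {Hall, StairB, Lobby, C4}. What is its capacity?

20

Edges leaving {Hall, StairB, Lobby, C4}: Hall→C5 (2), Lobby→Exit (11), C4→Exit (7).
Cut capacity = 2 + 11 + 7 = 20.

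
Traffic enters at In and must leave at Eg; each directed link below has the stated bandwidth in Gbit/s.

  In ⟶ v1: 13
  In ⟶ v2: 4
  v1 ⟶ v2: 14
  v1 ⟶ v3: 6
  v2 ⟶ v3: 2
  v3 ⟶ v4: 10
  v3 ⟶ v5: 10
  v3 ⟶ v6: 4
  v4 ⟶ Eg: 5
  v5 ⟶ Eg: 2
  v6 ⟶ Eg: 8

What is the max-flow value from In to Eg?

8

Augment In→v1→v3→v4→Eg: bottleneck 5, flow now 5.
Augment In→v1→v3→v5→Eg: bottleneck 1, flow now 6.
Augment In→v2→v3→v5→Eg: bottleneck 1, flow now 7.
Augment In→v2→v3→v6→Eg: bottleneck 1, flow now 8.
No augmenting path remains; maximum flow = 8.
In the residual graph, reachable from In: {In, v1, v2}.
Min-cut edges: v1→v3 (6), v2→v3 (2); capacity 6 + 2 = 8.
This cut is saturated, so no flow can exceed 8.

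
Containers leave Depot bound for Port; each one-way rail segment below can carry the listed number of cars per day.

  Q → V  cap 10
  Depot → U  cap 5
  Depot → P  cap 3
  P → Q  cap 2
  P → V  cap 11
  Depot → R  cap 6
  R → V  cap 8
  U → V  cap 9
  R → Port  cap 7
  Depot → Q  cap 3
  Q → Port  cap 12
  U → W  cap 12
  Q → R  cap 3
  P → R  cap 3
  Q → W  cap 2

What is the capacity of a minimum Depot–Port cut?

Augment Depot→Q→Port: bottleneck 3, flow now 3.
Augment Depot→R→Port: bottleneck 6, flow now 9.
Augment Depot→P→Q→Port: bottleneck 2, flow now 11.
Augment Depot→P→R→Port: bottleneck 1, flow now 12.
No augmenting path remains; maximum flow = 12.
By max-flow min-cut, the minimum cut capacity equals the max flow.
In the residual graph, reachable from Depot: {Depot, U, V, W}.
Min-cut edges: Depot→P (3), Depot→Q (3), Depot→R (6); capacity 3 + 3 + 6 = 12.

12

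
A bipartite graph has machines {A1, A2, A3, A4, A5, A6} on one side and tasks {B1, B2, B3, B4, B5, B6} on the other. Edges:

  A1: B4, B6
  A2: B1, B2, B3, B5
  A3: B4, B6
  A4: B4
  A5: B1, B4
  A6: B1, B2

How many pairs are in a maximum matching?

5

Unit-capacity flow: source→left, listed edges, right→sink; max matching = max flow.
Augmenting path A1→B4 (+1); matched 1.
Augmenting path A2→B1 (+1); matched 2.
Augmenting path A3→B6 (+1); matched 3.
Augmenting path A6→B2 (+1); matched 4.
Augmenting path A5→B1→A2→B3 (+1); matched 5.
No augmenting path remains; maximum matching = 5.
König certificate: {A2, A5, A6, B4, B6} is a vertex cover of size 5 (every listed pair touches it), so no matching can be larger.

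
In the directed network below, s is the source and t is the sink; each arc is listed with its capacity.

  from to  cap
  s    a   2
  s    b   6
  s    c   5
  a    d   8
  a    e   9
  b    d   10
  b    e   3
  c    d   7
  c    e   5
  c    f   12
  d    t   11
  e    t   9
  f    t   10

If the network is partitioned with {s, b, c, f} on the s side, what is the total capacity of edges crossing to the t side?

37

Edges leaving {s, b, c, f}: s→a (2), b→d (10), b→e (3), c→d (7), c→e (5), f→t (10).
Cut capacity = 2 + 10 + 3 + 7 + 5 + 10 = 37.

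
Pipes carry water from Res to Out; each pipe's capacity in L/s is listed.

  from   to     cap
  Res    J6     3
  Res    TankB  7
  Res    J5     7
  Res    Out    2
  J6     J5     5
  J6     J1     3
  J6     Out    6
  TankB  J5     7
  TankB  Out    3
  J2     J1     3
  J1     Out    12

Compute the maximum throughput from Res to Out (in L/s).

8

Augment Res→Out: bottleneck 2, flow now 2.
Augment Res→J6→Out: bottleneck 3, flow now 5.
Augment Res→TankB→Out: bottleneck 3, flow now 8.
No augmenting path remains; maximum flow = 8.
In the residual graph, reachable from Res: {Res, TankB, J5}.
Min-cut edges: Res→J6 (3), Res→Out (2), TankB→Out (3); capacity 3 + 2 + 3 = 8.
This cut is saturated, so no flow can exceed 8.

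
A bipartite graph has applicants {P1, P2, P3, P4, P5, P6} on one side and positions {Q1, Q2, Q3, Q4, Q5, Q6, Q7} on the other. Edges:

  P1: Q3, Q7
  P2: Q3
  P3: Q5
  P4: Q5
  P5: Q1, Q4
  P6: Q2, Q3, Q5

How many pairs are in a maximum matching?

5

Unit-capacity flow: source→left, listed edges, right→sink; max matching = max flow.
Augmenting path P1→Q3 (+1); matched 1.
Augmenting path P3→Q5 (+1); matched 2.
Augmenting path P5→Q1 (+1); matched 3.
Augmenting path P6→Q2 (+1); matched 4.
Augmenting path P2→Q3→P1→Q7 (+1); matched 5.
No augmenting path remains; maximum matching = 5.
König certificate: {P1, P2, P5, P6, Q5} is a vertex cover of size 5 (every listed pair touches it), so no matching can be larger.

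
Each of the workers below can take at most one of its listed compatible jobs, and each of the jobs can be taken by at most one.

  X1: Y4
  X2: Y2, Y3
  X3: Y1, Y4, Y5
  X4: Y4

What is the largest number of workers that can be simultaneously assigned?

3

Unit-capacity flow: source→left, listed edges, right→sink; max matching = max flow.
Augmenting path X1→Y4 (+1); matched 1.
Augmenting path X2→Y2 (+1); matched 2.
Augmenting path X3→Y1 (+1); matched 3.
No augmenting path remains; maximum matching = 3.
König certificate: {X2, X3, Y4} is a vertex cover of size 3 (every listed pair touches it), so no matching can be larger.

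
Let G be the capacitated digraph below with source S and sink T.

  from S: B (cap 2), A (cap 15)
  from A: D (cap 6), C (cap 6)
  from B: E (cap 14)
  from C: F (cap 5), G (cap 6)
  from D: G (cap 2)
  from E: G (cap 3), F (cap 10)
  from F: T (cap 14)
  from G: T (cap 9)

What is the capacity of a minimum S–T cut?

Augment S→A→C→F→T: bottleneck 5, flow now 5.
Augment S→A→C→G→T: bottleneck 1, flow now 6.
Augment S→A→D→G→T: bottleneck 2, flow now 8.
Augment S→B→E→F→T: bottleneck 2, flow now 10.
No augmenting path remains; maximum flow = 10.
By max-flow min-cut, the minimum cut capacity equals the max flow.
In the residual graph, reachable from S: {S, A, D}.
Min-cut edges: S→B (2), A→C (6), D→G (2); capacity 2 + 6 + 2 = 10.

10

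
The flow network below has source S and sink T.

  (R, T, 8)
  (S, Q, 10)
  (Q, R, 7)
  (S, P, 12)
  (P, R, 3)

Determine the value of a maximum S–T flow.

Augment S→P→R→T: bottleneck 3, flow now 3.
Augment S→Q→R→T: bottleneck 5, flow now 8.
No augmenting path remains; maximum flow = 8.
In the residual graph, reachable from S: {S, P, Q, R}.
Min-cut edges: R→T (8); capacity 8 = 8.
This cut is saturated, so no flow can exceed 8.

8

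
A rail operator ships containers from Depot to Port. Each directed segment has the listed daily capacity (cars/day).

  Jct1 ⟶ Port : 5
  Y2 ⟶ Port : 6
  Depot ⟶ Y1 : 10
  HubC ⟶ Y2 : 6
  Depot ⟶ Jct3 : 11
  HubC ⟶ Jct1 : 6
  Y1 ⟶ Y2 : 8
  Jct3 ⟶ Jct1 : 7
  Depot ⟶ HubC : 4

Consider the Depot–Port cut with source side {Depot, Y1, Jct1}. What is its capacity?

Edges leaving {Depot, Y1, Jct1}: Depot→Jct3 (11), Depot→HubC (4), Y1→Y2 (8), Jct1→Port (5).
Cut capacity = 11 + 4 + 8 + 5 = 28.

28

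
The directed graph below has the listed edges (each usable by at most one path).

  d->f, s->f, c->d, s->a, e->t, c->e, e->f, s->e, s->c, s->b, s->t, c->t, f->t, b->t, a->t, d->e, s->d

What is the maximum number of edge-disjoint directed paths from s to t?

6

Assign every edge capacity 1; by Menger, the answer equals the max flow.
Path s→t (+1); total 1.
Path s→a→t (+1); total 2.
Path s→b→t (+1); total 3.
Path s→c→t (+1); total 4.
Path s→e→t (+1); total 5.
Path s→f→t (+1); total 6.
No residual s→t path; max flow = 6.
Certifying cut of size 6: {e→t, f→t, s→a, s→b, s→c, s→t}.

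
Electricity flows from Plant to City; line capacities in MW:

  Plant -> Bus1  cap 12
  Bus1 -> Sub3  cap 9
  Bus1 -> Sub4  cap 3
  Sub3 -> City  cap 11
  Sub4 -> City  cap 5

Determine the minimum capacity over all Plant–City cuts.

12

Augment Plant→Bus1→Sub3→City: bottleneck 9, flow now 9.
Augment Plant→Bus1→Sub4→City: bottleneck 3, flow now 12.
No augmenting path remains; maximum flow = 12.
By max-flow min-cut, the minimum cut capacity equals the max flow.
In the residual graph, reachable from Plant: {Plant}.
Min-cut edges: Plant→Bus1 (12); capacity 12 = 12.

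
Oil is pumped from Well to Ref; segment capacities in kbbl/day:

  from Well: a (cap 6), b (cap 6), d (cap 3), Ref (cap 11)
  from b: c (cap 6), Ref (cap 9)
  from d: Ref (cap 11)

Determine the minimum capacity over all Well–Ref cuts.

Augment Well→Ref: bottleneck 11, flow now 11.
Augment Well→b→Ref: bottleneck 6, flow now 17.
Augment Well→d→Ref: bottleneck 3, flow now 20.
No augmenting path remains; maximum flow = 20.
By max-flow min-cut, the minimum cut capacity equals the max flow.
In the residual graph, reachable from Well: {Well, a}.
Min-cut edges: Well→b (6), Well→d (3), Well→Ref (11); capacity 6 + 3 + 11 = 20.

20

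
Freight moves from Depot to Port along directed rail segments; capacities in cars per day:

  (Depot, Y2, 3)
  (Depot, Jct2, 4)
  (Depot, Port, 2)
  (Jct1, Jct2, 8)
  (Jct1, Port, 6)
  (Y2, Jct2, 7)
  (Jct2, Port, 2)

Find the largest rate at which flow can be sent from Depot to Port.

Augment Depot→Port: bottleneck 2, flow now 2.
Augment Depot→Jct2→Port: bottleneck 2, flow now 4.
No augmenting path remains; maximum flow = 4.
In the residual graph, reachable from Depot: {Depot, Y2, Jct2}.
Min-cut edges: Depot→Port (2), Jct2→Port (2); capacity 2 + 2 = 4.
This cut is saturated, so no flow can exceed 4.

4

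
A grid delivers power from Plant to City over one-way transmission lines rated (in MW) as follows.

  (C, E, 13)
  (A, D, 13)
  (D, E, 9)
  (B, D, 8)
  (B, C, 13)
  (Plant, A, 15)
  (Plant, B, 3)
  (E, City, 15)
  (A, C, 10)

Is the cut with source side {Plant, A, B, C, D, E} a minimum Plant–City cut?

Yes — it is a minimum cut (capacity 15).

Given cut capacity: 15 = 15.
Augment Plant→A→C→E→City: bottleneck 10, flow now 10.
Augment Plant→A→D→E→City: bottleneck 5, flow now 15.
No augmenting path remains; maximum flow = 15.
Cut capacity 15 equals the max flow, so it is a minimum cut.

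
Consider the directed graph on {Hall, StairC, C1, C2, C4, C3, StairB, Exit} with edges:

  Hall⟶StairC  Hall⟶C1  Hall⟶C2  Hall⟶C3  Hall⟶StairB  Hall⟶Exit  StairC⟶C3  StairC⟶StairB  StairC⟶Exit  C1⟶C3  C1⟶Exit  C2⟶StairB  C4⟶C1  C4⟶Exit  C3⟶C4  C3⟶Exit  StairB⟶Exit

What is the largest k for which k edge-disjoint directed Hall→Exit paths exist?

5

Assign every edge capacity 1; by Menger, the answer equals the max flow.
Path Hall→Exit (+1); total 1.
Path Hall→StairC→Exit (+1); total 2.
Path Hall→C1→Exit (+1); total 3.
Path Hall→C3→Exit (+1); total 4.
Path Hall→StairB→Exit (+1); total 5.
No residual Hall→Exit path; max flow = 5.
Certifying cut of size 5: {Hall→C1, Hall→C3, Hall→Exit, Hall→StairC, StairB→Exit}.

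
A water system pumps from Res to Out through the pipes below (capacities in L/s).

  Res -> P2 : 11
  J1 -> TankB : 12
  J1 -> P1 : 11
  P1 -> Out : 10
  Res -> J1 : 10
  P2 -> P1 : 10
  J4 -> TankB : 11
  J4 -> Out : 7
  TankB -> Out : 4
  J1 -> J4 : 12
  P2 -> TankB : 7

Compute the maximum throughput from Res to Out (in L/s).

21

Augment Res→P2→TankB→Out: bottleneck 4, flow now 4.
Augment Res→P2→P1→Out: bottleneck 7, flow now 11.
Augment Res→J1→J4→Out: bottleneck 7, flow now 18.
Augment Res→J1→P1→Out: bottleneck 3, flow now 21.
No augmenting path remains; maximum flow = 21.
In the residual graph, reachable from Res: {Res}.
Min-cut edges: Res→P2 (11), Res→J1 (10); capacity 11 + 10 = 21.
This cut is saturated, so no flow can exceed 21.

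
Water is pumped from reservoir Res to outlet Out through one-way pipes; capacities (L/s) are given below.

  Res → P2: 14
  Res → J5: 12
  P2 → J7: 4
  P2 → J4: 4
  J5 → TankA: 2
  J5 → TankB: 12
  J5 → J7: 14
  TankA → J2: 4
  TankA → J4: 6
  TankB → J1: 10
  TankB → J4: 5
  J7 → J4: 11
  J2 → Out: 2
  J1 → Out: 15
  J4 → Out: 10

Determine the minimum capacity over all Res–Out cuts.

Augment Res→P2→J4→Out: bottleneck 4, flow now 4.
Augment Res→P2→J7→J4→Out: bottleneck 4, flow now 8.
Augment Res→J5→TankA→J2→Out: bottleneck 2, flow now 10.
Augment Res→J5→TankB→J1→Out: bottleneck 10, flow now 20.
No augmenting path remains; maximum flow = 20.
By max-flow min-cut, the minimum cut capacity equals the max flow.
In the residual graph, reachable from Res: {Res, P2}.
Min-cut edges: Res→J5 (12), P2→J7 (4), P2→J4 (4); capacity 12 + 4 + 4 = 20.

20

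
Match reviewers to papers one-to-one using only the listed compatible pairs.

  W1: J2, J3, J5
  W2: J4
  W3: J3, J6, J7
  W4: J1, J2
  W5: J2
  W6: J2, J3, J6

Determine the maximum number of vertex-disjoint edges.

6

Unit-capacity flow: source→left, listed edges, right→sink; max matching = max flow.
Augmenting path W1→J2 (+1); matched 1.
Augmenting path W2→J4 (+1); matched 2.
Augmenting path W3→J3 (+1); matched 3.
Augmenting path W4→J1 (+1); matched 4.
Augmenting path W6→J6 (+1); matched 5.
Augmenting path W5→J2→W1→J5 (+1); matched 6.
No augmenting path remains; maximum matching = 6.
König certificate: {W1, W2, W3, W4, W5, W6} is a vertex cover of size 6 (every listed pair touches it), so no matching can be larger.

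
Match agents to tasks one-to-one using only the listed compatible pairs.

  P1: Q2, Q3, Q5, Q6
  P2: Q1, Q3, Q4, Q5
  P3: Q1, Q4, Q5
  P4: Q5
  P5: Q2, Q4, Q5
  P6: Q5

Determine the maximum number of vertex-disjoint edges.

5

Unit-capacity flow: source→left, listed edges, right→sink; max matching = max flow.
Augmenting path P1→Q2 (+1); matched 1.
Augmenting path P2→Q1 (+1); matched 2.
Augmenting path P3→Q4 (+1); matched 3.
Augmenting path P4→Q5 (+1); matched 4.
Augmenting path P5→Q2→P1→Q3 (+1); matched 5.
No augmenting path remains; maximum matching = 5.
König certificate: {P1, P2, P3, P5, Q5} is a vertex cover of size 5 (every listed pair touches it), so no matching can be larger.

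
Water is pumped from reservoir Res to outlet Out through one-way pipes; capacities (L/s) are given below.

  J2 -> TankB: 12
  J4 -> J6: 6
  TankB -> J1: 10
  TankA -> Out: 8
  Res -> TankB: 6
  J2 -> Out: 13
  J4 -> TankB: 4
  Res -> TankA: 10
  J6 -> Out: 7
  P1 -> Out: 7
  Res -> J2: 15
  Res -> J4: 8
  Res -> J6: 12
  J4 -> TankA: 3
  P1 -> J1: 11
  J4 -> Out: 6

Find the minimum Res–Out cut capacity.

Augment Res→J2→Out: bottleneck 13, flow now 13.
Augment Res→J4→Out: bottleneck 6, flow now 19.
Augment Res→J6→Out: bottleneck 7, flow now 26.
Augment Res→TankA→Out: bottleneck 8, flow now 34.
No augmenting path remains; maximum flow = 34.
By max-flow min-cut, the minimum cut capacity equals the max flow.
In the residual graph, reachable from Res: {Res, J2, J4, J6, TankA, TankB, J1}.
Min-cut edges: J2→Out (13), J4→Out (6), J6→Out (7), TankA→Out (8); capacity 13 + 6 + 7 + 8 = 34.

34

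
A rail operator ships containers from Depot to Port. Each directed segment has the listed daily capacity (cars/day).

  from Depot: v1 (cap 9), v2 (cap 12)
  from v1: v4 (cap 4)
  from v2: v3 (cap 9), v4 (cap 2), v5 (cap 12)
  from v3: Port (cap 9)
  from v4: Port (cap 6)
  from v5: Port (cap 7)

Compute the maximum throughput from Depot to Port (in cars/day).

16

Augment Depot→v1→v4→Port: bottleneck 4, flow now 4.
Augment Depot→v2→v3→Port: bottleneck 9, flow now 13.
Augment Depot→v2→v4→Port: bottleneck 2, flow now 15.
Augment Depot→v2→v5→Port: bottleneck 1, flow now 16.
No augmenting path remains; maximum flow = 16.
In the residual graph, reachable from Depot: {Depot, v1}.
Min-cut edges: Depot→v2 (12), v1→v4 (4); capacity 12 + 4 = 16.
This cut is saturated, so no flow can exceed 16.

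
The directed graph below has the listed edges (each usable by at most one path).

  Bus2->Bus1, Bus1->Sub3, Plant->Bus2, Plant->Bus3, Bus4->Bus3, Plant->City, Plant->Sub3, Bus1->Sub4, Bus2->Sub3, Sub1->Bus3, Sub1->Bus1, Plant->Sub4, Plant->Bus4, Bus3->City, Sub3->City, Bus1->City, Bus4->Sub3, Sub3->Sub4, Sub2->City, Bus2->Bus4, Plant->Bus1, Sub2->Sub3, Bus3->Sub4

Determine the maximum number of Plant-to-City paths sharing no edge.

Assign every edge capacity 1; by Menger, the answer equals the max flow.
Path Plant→City (+1); total 1.
Path Plant→Bus3→City (+1); total 2.
Path Plant→Bus1→City (+1); total 3.
Path Plant→Sub3→City (+1); total 4.
No residual Plant→City path; max flow = 4.
Certifying cut of size 4: {Bus1→City, Bus3→City, Plant→City, Sub3→City}.

4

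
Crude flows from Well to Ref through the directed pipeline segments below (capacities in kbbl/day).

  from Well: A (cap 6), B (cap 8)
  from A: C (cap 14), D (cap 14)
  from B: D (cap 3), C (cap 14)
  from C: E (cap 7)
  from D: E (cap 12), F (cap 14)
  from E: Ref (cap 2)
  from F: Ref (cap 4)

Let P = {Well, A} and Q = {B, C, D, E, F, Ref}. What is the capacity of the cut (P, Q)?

36

Edges leaving {Well, A}: Well→B (8), A→C (14), A→D (14).
Cut capacity = 8 + 14 + 14 = 36.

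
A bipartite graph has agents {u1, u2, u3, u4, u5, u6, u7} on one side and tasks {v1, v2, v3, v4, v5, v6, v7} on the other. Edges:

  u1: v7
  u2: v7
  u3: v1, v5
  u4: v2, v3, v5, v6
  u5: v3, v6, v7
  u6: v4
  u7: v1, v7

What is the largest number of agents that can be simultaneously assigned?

6

Unit-capacity flow: source→left, listed edges, right→sink; max matching = max flow.
Augmenting path u1→v7 (+1); matched 1.
Augmenting path u3→v1 (+1); matched 2.
Augmenting path u4→v2 (+1); matched 3.
Augmenting path u5→v3 (+1); matched 4.
Augmenting path u6→v4 (+1); matched 5.
Augmenting path u7→v1→u3→v5 (+1); matched 6.
No augmenting path remains; maximum matching = 6.
König certificate: {u3, u4, u5, u6, u7, v7} is a vertex cover of size 6 (every listed pair touches it), so no matching can be larger.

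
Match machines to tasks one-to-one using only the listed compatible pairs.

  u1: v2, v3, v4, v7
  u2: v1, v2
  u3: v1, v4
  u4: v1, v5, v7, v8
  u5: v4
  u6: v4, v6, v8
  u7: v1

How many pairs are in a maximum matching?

6

Unit-capacity flow: source→left, listed edges, right→sink; max matching = max flow.
Augmenting path u1→v2 (+1); matched 1.
Augmenting path u2→v1 (+1); matched 2.
Augmenting path u3→v4 (+1); matched 3.
Augmenting path u4→v5 (+1); matched 4.
Augmenting path u6→v6 (+1); matched 5.
Augmenting path u7→v1→u2→v2→u1→v3 (+1); matched 6.
No augmenting path remains; maximum matching = 6.
König certificate: {u1, u2, u4, u6, v1, v4} is a vertex cover of size 6 (every listed pair touches it), so no matching can be larger.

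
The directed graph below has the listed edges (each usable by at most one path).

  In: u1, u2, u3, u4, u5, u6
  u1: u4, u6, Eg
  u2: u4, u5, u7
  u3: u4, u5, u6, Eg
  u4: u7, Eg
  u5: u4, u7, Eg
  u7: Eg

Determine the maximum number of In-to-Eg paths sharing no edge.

Assign every edge capacity 1; by Menger, the answer equals the max flow.
Path In→u1→Eg (+1); total 1.
Path In→u3→Eg (+1); total 2.
Path In→u4→Eg (+1); total 3.
Path In→u5→Eg (+1); total 4.
Path In→u2→u7→Eg (+1); total 5.
No residual In→Eg path; max flow = 5.
Certifying cut of size 5: {In→u1, In→u2, In→u3, In→u4, In→u5}.

5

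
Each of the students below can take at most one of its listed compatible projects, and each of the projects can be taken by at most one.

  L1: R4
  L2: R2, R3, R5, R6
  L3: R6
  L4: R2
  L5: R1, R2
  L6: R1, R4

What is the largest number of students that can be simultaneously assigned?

Unit-capacity flow: source→left, listed edges, right→sink; max matching = max flow.
Augmenting path L1→R4 (+1); matched 1.
Augmenting path L2→R2 (+1); matched 2.
Augmenting path L3→R6 (+1); matched 3.
Augmenting path L5→R1 (+1); matched 4.
Augmenting path L4→R2→L2→R3 (+1); matched 5.
No augmenting path remains; maximum matching = 5.
König certificate: {L2, L3, R1, R2, R4} is a vertex cover of size 5 (every listed pair touches it), so no matching can be larger.

5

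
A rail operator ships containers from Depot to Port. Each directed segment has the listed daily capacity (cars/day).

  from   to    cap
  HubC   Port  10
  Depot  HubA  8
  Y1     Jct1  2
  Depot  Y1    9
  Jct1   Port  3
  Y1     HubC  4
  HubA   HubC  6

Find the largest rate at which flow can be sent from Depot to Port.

12

Augment Depot→Y1→Jct1→Port: bottleneck 2, flow now 2.
Augment Depot→Y1→HubC→Port: bottleneck 4, flow now 6.
Augment Depot→HubA→HubC→Port: bottleneck 6, flow now 12.
No augmenting path remains; maximum flow = 12.
In the residual graph, reachable from Depot: {Depot, Y1, HubA}.
Min-cut edges: Y1→Jct1 (2), Y1→HubC (4), HubA→HubC (6); capacity 2 + 4 + 6 = 12.
This cut is saturated, so no flow can exceed 12.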